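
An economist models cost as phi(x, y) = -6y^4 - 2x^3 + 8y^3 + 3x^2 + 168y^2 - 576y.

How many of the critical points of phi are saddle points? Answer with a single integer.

3

phi separates as a function of x plus a function of y, so ∇phi=0 decouples.
∂phi/∂x = -6x(x - 1) = 0 at x ∈ {0, 1}; ∂phi/∂y = -24(y - 3)(y - 2)(y + 4) = 0 at y ∈ {-4, 2, 3}.
The Hessian is diagonal: diag(phi_xx, phi_yy). Second derivatives: phi_xx(0)=6, phi_xx(1)=-6; phi_yy(-4)=-1008, phi_yy(2)=144, phi_yy(3)=-168.
Saddle points occur where the two diagonal entries have opposite signs: (0, -4), (0, 3), (1, 2). Count: 3.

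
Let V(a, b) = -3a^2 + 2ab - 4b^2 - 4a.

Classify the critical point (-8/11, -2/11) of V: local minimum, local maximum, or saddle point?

The Hessian of V is constant: H = [[-6, 2], [2, -8]].
det(H) = (-6)·(-8) − 2² = 44.
det(H) > 0 and tr(H) = -14 < 0, so H is negative definite and the point is a local maximum.

local maximum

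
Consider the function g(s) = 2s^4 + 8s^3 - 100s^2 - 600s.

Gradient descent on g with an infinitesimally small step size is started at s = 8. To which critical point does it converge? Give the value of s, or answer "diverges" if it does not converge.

g'(s) = 8(s - 5)(s + 3)(s + 5), so g'(8) = 3432.
Gradient descent moves in the -g' direction, i.e. s is decreasing.
The nearest critical point in that direction is s = 5, where g'' = 640 > 0 (a local minimum). The iterate converges there.

5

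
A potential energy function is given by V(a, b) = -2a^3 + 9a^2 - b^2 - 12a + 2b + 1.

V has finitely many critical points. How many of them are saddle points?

1

V separates as a function of a plus a function of b, so ∇V=0 decouples.
∂V/∂a = -6(a - 2)(a - 1) = 0 at a ∈ {1, 2}; ∂V/∂b = -2(b - 1) = 0 at b ∈ {1}.
The Hessian is diagonal: diag(V_aa, V_bb). Second derivatives: V_aa(1)=6, V_aa(2)=-6; V_bb(1)=-2.
Saddle points occur where the two diagonal entries have opposite signs: (1, 1). Count: 1.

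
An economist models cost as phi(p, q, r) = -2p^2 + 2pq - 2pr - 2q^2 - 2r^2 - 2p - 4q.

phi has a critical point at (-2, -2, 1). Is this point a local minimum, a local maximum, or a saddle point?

local maximum

The Hessian is constant: H = [[-4, 2, -2], [2, -4, 0], [-2, 0, -4]].
Leading principal minors: Δ₁ = -4, Δ₂ = 12, Δ₃ = -32.
The minors alternate sign starting negative (−, +, −), so H is negative definite: a local maximum.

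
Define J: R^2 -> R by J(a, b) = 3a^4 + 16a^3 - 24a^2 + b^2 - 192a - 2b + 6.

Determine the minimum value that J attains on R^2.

J(a,b) separates as P(a) + Q(b) + 6, so its minimum is min P + min Q + 6.
P'(a) = 12(a - 2)(a + 2)(a + 4) vanishes at a ∈ {-4, -2, 2}; Q'(b) = 2b - 2 vanishes at b ∈ {1}.
Local minima of P (where P''>0): P(-4)=128, P(2)=-304. Local minima of Q: Q(1)=-1.
So the global minimum of J is P(2) + Q(1) + 6 = -304 − 1 + 6 = -299, attained at (2, 1).

-299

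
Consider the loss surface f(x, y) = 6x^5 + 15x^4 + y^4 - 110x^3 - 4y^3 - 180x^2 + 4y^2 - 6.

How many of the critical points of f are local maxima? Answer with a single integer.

f separates as a function of x plus a function of y, so ∇f=0 decouples.
∂f/∂x = 30x(x - 3)(x + 1)(x + 4) = 0 at x ∈ {-4, -1, 0, 3}; ∂f/∂y = 4y(y - 2)(y - 1) = 0 at y ∈ {0, 1, 2}.
The Hessian is diagonal: diag(f_xx, f_yy). Second derivatives: f_xx(-4)=-2520, f_xx(-1)=360, f_xx(0)=-360, f_xx(3)=2520; f_yy(0)=8, f_yy(1)=-4, f_yy(2)=8.
Local maxima occur where both diagonal entries negative: (-4, 1), (0, 1). Count: 2.

2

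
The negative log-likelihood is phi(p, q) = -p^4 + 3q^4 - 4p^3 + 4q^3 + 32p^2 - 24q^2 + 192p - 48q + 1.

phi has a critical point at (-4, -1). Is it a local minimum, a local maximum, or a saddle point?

local maximum

The mixed partial ∂²phi/∂p∂q is 0, so the Hessian at any point is diag(phi_pp, phi_qq) = diag(4(-3p^2 - 6p + 16), 12(3q^2 + 2q - 4)).
At (-4, -1): H = diag(-32, -36).
Both eigenvalues are negative, so H is negative definite: a local maximum.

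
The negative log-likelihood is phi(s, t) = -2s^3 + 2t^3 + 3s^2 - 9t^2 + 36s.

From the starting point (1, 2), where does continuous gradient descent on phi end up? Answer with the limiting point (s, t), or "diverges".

phi is separable, so gradient descent decouples: s follows -∂phi/∂s, t follows -∂phi/∂t.
∂phi/∂s = -6(s - 3)(s + 2); at s=1 this is 36, so s decreases.
∂phi/∂t = 6t(t - 3); at t=2 this is -12, so t increases.
s converges to its nearest critical value -2 (a local min of the s-part); t converges to 3. The iterate converges to (-2, 3).

(-2, 3)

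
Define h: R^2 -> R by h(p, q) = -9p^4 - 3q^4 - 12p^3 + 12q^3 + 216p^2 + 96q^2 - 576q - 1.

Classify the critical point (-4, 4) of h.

The mixed partial ∂²h/∂p∂q is 0, so the Hessian at any point is diag(h_pp, h_qq) = diag(36(-3p^2 - 2p + 12), 12(-3q^2 + 6q + 16)).
At (-4, 4): H = diag(-1008, -96).
Both eigenvalues are negative, so H is negative definite: a local maximum.

local maximum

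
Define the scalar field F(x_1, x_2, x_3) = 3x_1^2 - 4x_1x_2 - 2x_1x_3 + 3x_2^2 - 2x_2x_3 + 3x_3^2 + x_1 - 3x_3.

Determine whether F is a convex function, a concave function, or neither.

F is quadratic, so its Hessian is the constant matrix H = [[6, -4, -2], [-4, 6, -2], [-2, -2, 6]].
Leading principal minors: 6, 20, 40.
All positive ⇒ H ≻ 0 ⇒ convex.

convex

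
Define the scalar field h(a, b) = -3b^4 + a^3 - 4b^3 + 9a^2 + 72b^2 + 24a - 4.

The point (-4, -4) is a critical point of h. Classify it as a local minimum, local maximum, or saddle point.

The mixed partial ∂²h/∂a∂b is 0, so the Hessian at any point is diag(h_aa, h_bb) = diag(6(a + 3), 12(-3b^2 - 2b + 12)).
At (-4, -4): H = diag(-6, -336).
Both eigenvalues are negative, so H is negative definite: a local maximum.

local maximum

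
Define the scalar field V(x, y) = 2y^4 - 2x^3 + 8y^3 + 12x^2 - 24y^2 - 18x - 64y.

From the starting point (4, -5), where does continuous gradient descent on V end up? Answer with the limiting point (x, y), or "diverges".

V is separable, so gradient descent decouples: x follows -∂V/∂x, y follows -∂V/∂y.
∂V/∂x = -6(x - 3)(x - 1); at x=4 this is -18, so x increases.
∂V/∂y = 8(y - 2)(y + 1)(y + 4); at y=-5 this is -224, so y increases.
The x-coordinate has no critical point in that direction and runs off to infinity.

diverges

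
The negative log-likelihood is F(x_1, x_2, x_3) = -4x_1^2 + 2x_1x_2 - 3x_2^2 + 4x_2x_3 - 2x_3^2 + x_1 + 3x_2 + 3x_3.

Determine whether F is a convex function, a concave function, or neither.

F is quadratic, so its Hessian is the constant matrix H = [[-8, 2, 0], [2, -6, 4], [0, 4, -4]].
Leading principal minors: -8, 44, -48.
Signs alternate −, +, − ⇒ H ≺ 0 ⇒ concave.

concave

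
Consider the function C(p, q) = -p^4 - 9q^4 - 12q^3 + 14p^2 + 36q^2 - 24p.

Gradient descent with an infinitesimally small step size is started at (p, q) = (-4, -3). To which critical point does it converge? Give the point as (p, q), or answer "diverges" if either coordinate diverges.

C is separable, so gradient descent decouples: p follows -∂C/∂p, q follows -∂C/∂q.
∂C/∂p = -4(p - 2)(p - 1)(p + 3); at p=-4 this is 120, so p decreases.
∂C/∂q = -36q(q - 1)(q + 2); at q=-3 this is 432, so q decreases.
The p-coordinate has no critical point in that direction and runs off to infinity.

diverges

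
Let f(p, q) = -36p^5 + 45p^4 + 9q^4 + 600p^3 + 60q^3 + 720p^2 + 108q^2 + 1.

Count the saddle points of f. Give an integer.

6

f separates as a function of p plus a function of q, so ∇f=0 decouples.
∂f/∂p = -180p(p - 4)(p + 1)(p + 2) = 0 at p ∈ {-2, -1, 0, 4}; ∂f/∂q = 36q(q + 2)(q + 3) = 0 at q ∈ {-3, -2, 0}.
The Hessian is diagonal: diag(f_pp, f_qq). Second derivatives: f_pp(-2)=2160, f_pp(-1)=-900, f_pp(0)=1440, f_pp(4)=-21600; f_qq(-3)=108, f_qq(-2)=-72, f_qq(0)=216.
Saddle points occur where the two diagonal entries have opposite signs: (-2, -2), (-1, -3), (-1, 0), (0, -2), (4, -3), (4, 0). Count: 6.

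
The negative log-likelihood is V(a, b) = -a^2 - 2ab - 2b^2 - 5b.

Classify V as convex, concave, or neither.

concave

V is quadratic, so its Hessian is the constant matrix H = [[-2, -2], [-2, -4]].
det(H) = 4, tr(H) = -6.
det(H) > 0 and tr(H) < 0, so H is negative definite everywhere: concave.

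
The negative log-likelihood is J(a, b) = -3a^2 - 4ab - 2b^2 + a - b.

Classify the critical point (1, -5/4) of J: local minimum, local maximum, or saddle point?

The Hessian of J is constant: H = [[-6, -4], [-4, -4]].
det(H) = (-6)·(-4) − (-4)² = 8.
det(H) > 0 and tr(H) = -10 < 0, so H is negative definite and the point is a local maximum.

local maximum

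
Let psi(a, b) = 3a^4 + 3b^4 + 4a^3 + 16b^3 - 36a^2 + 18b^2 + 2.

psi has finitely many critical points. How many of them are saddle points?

psi separates as a function of a plus a function of b, so ∇psi=0 decouples.
∂psi/∂a = 12a(a - 2)(a + 3) = 0 at a ∈ {-3, 0, 2}; ∂psi/∂b = 12b(b + 1)(b + 3) = 0 at b ∈ {-3, -1, 0}.
The Hessian is diagonal: diag(psi_aa, psi_bb). Second derivatives: psi_aa(-3)=180, psi_aa(0)=-72, psi_aa(2)=120; psi_bb(-3)=72, psi_bb(-1)=-24, psi_bb(0)=36.
Saddle points occur where the two diagonal entries have opposite signs: (-3, -1), (0, -3), (0, 0), (2, -1). Count: 4.

4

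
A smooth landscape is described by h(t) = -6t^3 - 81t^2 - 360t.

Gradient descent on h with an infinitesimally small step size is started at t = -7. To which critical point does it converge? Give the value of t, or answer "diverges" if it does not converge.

h'(t) = -18(t + 4)(t + 5), so h'(-7) = -108.
Gradient descent moves in the -h' direction, i.e. t is increasing.
The nearest critical point in that direction is t = -5, where h'' = 18 > 0 (a local minimum). The iterate converges there.

-5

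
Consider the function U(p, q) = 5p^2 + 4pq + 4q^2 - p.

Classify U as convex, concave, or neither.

convex

U is quadratic, so its Hessian is the constant matrix H = [[10, 4], [4, 8]].
det(H) = 64, tr(H) = 18.
det(H) > 0 and tr(H) > 0, so H is positive definite everywhere: convex.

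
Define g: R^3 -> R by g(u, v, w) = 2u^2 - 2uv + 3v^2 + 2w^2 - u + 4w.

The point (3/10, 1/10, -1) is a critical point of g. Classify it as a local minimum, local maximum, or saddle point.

local minimum

The Hessian is constant: H = [[4, -2, 0], [-2, 6, 0], [0, 0, 4]].
Leading principal minors: Δ₁ = 4, Δ₂ = 20, Δ₃ = 80.
All leading minors are positive, so H is positive definite: a local minimum.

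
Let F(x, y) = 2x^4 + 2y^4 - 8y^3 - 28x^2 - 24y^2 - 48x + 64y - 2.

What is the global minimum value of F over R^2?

-364

F(x,y) separates as P(x) + Q(y) − 2, so its minimum is min P + min Q − 2.
P'(x) = 8(x - 3)(x + 1)(x + 2) vanishes at x ∈ {-2, -1, 3}; Q'(y) = 8(y - 4)(y - 1)(y + 2) vanishes at y ∈ {-2, 1, 4}.
Local minima of P (where P''>0): P(-2)=16, P(3)=-234. Local minima of Q: Q(-2)=-128, Q(4)=-128.
So the global minimum of F is P(3) + Q(-2) − 2 = -234 − 128 − 2 = -364, attained at (3, -2).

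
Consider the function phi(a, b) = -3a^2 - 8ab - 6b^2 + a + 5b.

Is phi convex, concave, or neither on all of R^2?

phi is quadratic, so its Hessian is the constant matrix H = [[-6, -8], [-8, -12]].
det(H) = 8, tr(H) = -18.
det(H) > 0 and tr(H) < 0, so H is negative definite everywhere: concave.

concave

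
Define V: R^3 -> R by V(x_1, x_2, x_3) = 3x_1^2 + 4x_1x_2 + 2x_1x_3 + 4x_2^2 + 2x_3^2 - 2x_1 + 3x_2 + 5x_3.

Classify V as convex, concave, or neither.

V is quadratic, so its Hessian is the constant matrix H = [[6, 4, 2], [4, 8, 0], [2, 0, 4]].
Leading principal minors: 6, 32, 96.
All positive ⇒ H ≻ 0 ⇒ convex.

convex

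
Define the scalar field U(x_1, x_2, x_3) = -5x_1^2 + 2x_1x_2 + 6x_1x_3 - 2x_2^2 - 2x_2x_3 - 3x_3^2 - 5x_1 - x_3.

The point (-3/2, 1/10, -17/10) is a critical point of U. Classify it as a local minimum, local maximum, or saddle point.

local maximum

The Hessian is constant: H = [[-10, 2, 6], [2, -4, -2], [6, -2, -6]].
Leading principal minors: Δ₁ = -10, Δ₂ = 36, Δ₃ = -80.
The minors alternate sign starting negative (−, +, −), so H is negative definite: a local maximum.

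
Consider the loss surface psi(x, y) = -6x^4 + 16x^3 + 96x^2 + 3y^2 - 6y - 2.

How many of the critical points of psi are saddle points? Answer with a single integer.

psi separates as a function of x plus a function of y, so ∇psi=0 decouples.
∂psi/∂x = -24x(x - 4)(x + 2) = 0 at x ∈ {-2, 0, 4}; ∂psi/∂y = 6(y - 1) = 0 at y ∈ {1}.
The Hessian is diagonal: diag(psi_xx, psi_yy). Second derivatives: psi_xx(-2)=-288, psi_xx(0)=192, psi_xx(4)=-576; psi_yy(1)=6.
Saddle points occur where the two diagonal entries have opposite signs: (-2, 1), (4, 1). Count: 2.

2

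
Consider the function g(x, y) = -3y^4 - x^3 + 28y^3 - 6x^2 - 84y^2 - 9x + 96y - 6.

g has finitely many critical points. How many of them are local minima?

g separates as a function of x plus a function of y, so ∇g=0 decouples.
∂g/∂x = -3(x + 1)(x + 3) = 0 at x ∈ {-3, -1}; ∂g/∂y = -12(y - 4)(y - 2)(y - 1) = 0 at y ∈ {1, 2, 4}.
The Hessian is diagonal: diag(g_xx, g_yy). Second derivatives: g_xx(-3)=6, g_xx(-1)=-6; g_yy(1)=-36, g_yy(2)=24, g_yy(4)=-72.
Local minima occur where both diagonal entries positive: (-3, 2). Count: 1.

1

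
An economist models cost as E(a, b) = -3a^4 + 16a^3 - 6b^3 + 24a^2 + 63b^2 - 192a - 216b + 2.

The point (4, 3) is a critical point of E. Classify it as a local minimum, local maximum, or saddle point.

saddle point

The mixed partial ∂²E/∂a∂b is 0, so the Hessian at any point is diag(E_aa, E_bb) = diag(12(-3a^2 + 8a + 4), 18(-2b + 7)).
At (4, 3): H = diag(-144, 18).
The eigenvalues have opposite signs, so H is indefinite: a saddle point.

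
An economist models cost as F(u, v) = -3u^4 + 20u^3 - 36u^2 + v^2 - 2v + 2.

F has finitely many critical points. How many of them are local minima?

1

F separates as a function of u plus a function of v, so ∇F=0 decouples.
∂F/∂u = -12u(u - 3)(u - 2) = 0 at u ∈ {0, 2, 3}; ∂F/∂v = 2(v - 1) = 0 at v ∈ {1}.
The Hessian is diagonal: diag(F_uu, F_vv). Second derivatives: F_uu(0)=-72, F_uu(2)=24, F_uu(3)=-36; F_vv(1)=2.
Local minima occur where both diagonal entries positive: (2, 1). Count: 1.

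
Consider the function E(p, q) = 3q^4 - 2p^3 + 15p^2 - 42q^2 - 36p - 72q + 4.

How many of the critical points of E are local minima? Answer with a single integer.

E separates as a function of p plus a function of q, so ∇E=0 decouples.
∂E/∂p = -6(p - 3)(p - 2) = 0 at p ∈ {2, 3}; ∂E/∂q = 12(q - 3)(q + 1)(q + 2) = 0 at q ∈ {-2, -1, 3}.
The Hessian is diagonal: diag(E_pp, E_qq). Second derivatives: E_pp(2)=6, E_pp(3)=-6; E_qq(-2)=60, E_qq(-1)=-48, E_qq(3)=240.
Local minima occur where both diagonal entries positive: (2, -2), (2, 3). Count: 2.

2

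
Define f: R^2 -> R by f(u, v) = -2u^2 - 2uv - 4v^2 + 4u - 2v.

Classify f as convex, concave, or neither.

concave

f is quadratic, so its Hessian is the constant matrix H = [[-4, -2], [-2, -8]].
det(H) = 28, tr(H) = -12.
det(H) > 0 and tr(H) < 0, so H is negative definite everywhere: concave.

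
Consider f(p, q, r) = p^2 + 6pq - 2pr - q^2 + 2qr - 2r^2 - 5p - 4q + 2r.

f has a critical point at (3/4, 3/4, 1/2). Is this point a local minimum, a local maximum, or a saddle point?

saddle point

The Hessian is constant: H = [[2, 6, -2], [6, -2, 2], [-2, 2, -4]].
Leading principal minors: Δ₁ = 2, Δ₂ = -40, Δ₃ = 112.
The minors fit neither the all-positive nor the alternating-sign pattern, so H is indefinite: a saddle point.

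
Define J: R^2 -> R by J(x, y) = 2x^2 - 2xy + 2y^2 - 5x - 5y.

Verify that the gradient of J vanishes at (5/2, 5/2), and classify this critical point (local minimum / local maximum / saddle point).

∇J = (4x - 2y - 5, -2x + 4y - 5); substituting (5/2, 5/2) gives ∇J = (0, 0), so (5/2, 5/2) is indeed a critical point.
The Hessian of J is constant: H = [[4, -2], [-2, 4]].
det(H) = 4·4 − (-2)² = 12.
det(H) > 0 and tr(H) = 8 > 0, so H is positive definite and the point is a local minimum.

local minimum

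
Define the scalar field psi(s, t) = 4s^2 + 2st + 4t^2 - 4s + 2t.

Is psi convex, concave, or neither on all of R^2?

psi is quadratic, so its Hessian is the constant matrix H = [[8, 2], [2, 8]].
det(H) = 60, tr(H) = 16.
det(H) > 0 and tr(H) > 0, so H is positive definite everywhere: convex.

convex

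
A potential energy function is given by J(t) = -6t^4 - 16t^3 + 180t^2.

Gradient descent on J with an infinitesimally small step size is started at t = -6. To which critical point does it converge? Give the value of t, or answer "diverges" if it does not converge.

J'(t) = -24t(t - 3)(t + 5), so J'(-6) = 1296.
Gradient descent moves in the -J' direction, i.e. t is decreasing.
There is no critical point below t=-6, and J' keeps the same sign, so the iterate runs off to −∞.

diverges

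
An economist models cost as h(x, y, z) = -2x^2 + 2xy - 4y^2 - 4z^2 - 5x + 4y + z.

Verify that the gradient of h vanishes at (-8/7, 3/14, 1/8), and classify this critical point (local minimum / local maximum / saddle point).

∇h = (-4x + 2y - 5, 2x - 8y + 4, -8z + 1); substituting (-8/7, 3/14, 1/8) gives ∇h = (0, 0, 0), so (-8/7, 3/14, 1/8) is indeed a critical point.
The Hessian is constant: H = [[-4, 2, 0], [2, -8, 0], [0, 0, -8]].
Leading principal minors: Δ₁ = -4, Δ₂ = 28, Δ₃ = -224.
The minors alternate sign starting negative (−, +, −), so H is negative definite: a local maximum.

local maximum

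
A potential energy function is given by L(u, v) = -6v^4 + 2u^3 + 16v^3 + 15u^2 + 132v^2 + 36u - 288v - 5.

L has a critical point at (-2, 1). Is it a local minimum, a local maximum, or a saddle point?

The mixed partial ∂²L/∂u∂v is 0, so the Hessian at any point is diag(L_uu, L_vv) = diag(6(2u + 5), 24(-3v^2 + 4v + 11)).
At (-2, 1): H = diag(6, 288).
Both eigenvalues are positive, so H is positive definite: a local minimum.

local minimum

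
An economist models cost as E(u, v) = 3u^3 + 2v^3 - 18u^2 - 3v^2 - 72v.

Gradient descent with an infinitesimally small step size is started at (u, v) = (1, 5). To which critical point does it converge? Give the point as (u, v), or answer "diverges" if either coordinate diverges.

(4, 4)

E is separable, so gradient descent decouples: u follows -∂E/∂u, v follows -∂E/∂v.
∂E/∂u = 9u(u - 4); at u=1 this is -27, so u increases.
∂E/∂v = 6(v - 4)(v + 3); at v=5 this is 48, so v decreases.
u converges to its nearest critical value 4 (a local min of the u-part); v converges to 4. The iterate converges to (4, 4).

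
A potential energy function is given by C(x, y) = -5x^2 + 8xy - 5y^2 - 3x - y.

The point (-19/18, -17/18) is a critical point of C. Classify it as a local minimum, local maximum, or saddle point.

local maximum

The Hessian of C is constant: H = [[-10, 8], [8, -10]].
det(H) = (-10)·(-10) − 8² = 36.
det(H) > 0 and tr(H) = -20 < 0, so H is negative definite and the point is a local maximum.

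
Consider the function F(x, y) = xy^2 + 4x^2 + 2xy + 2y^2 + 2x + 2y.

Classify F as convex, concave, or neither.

neither

The term xy^2 is cubic, so the Hessian is not constant.
∂²F/∂y² = 2x + 4, which takes both signs as x varies (negative for sufficiently negative x). A diagonal entry of the Hessian changing sign means the Hessian is neither positive- nor negative-semidefinite on all of R^2.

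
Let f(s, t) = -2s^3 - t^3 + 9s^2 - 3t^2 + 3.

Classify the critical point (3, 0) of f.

local maximum

The mixed partial ∂²f/∂s∂t is 0, so the Hessian at any point is diag(f_ss, f_tt) = diag(6(-2s + 3), -6(t + 1)).
At (3, 0): H = diag(-18, -6).
Both eigenvalues are negative, so H is negative definite: a local maximum.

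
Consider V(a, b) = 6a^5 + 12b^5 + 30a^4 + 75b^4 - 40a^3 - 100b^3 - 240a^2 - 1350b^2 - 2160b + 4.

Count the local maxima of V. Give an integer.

V separates as a function of a plus a function of b, so ∇V=0 decouples.
∂V/∂a = 30a(a - 2)(a + 2)(a + 4) = 0 at a ∈ {-4, -2, 0, 2}; ∂V/∂b = 60(b - 3)(b + 1)(b + 3)(b + 4) = 0 at b ∈ {-4, -3, -1, 3}.
The Hessian is diagonal: diag(V_aa, V_bb). Second derivatives: V_aa(-4)=-1440, V_aa(-2)=480, V_aa(0)=-480, V_aa(2)=1440; V_bb(-4)=-1260, V_bb(-3)=720, V_bb(-1)=-1440, V_bb(3)=10080.
Local maxima occur where both diagonal entries negative: (-4, -4), (-4, -1), (0, -4), (0, -1). Count: 4.

4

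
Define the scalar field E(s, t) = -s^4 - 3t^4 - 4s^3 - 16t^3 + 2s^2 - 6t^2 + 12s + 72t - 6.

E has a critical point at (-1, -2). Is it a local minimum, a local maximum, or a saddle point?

local minimum

The mixed partial ∂²E/∂s∂t is 0, so the Hessian at any point is diag(E_ss, E_tt) = diag(4(-3s^2 - 6s + 1), -12(3t^2 + 8t + 1)).
At (-1, -2): H = diag(16, 36).
Both eigenvalues are positive, so H is positive definite: a local minimum.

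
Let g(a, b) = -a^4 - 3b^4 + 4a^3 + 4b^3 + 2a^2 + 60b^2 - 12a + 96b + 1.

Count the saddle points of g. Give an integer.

4

g separates as a function of a plus a function of b, so ∇g=0 decouples.
∂g/∂a = -4(a - 3)(a - 1)(a + 1) = 0 at a ∈ {-1, 1, 3}; ∂g/∂b = -12(b - 4)(b + 1)(b + 2) = 0 at b ∈ {-2, -1, 4}.
The Hessian is diagonal: diag(g_aa, g_bb). Second derivatives: g_aa(-1)=-32, g_aa(1)=16, g_aa(3)=-32; g_bb(-2)=-72, g_bb(-1)=60, g_bb(4)=-360.
Saddle points occur where the two diagonal entries have opposite signs: (-1, -1), (1, -2), (1, 4), (3, -1). Count: 4.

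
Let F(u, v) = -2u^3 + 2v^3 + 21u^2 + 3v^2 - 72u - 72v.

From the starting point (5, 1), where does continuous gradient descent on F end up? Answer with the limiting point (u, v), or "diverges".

diverges

F is separable, so gradient descent decouples: u follows -∂F/∂u, v follows -∂F/∂v.
∂F/∂u = -6(u - 4)(u - 3); at u=5 this is -12, so u increases.
∂F/∂v = 6(v - 3)(v + 4); at v=1 this is -60, so v increases.
The u-coordinate has no critical point in that direction and runs off to infinity.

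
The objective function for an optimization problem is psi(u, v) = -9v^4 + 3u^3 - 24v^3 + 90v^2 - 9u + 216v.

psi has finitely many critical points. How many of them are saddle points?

psi separates as a function of u plus a function of v, so ∇psi=0 decouples.
∂psi/∂u = 9(u - 1)(u + 1) = 0 at u ∈ {-1, 1}; ∂psi/∂v = -36(v - 2)(v + 1)(v + 3) = 0 at v ∈ {-3, -1, 2}.
The Hessian is diagonal: diag(psi_uu, psi_vv). Second derivatives: psi_uu(-1)=-18, psi_uu(1)=18; psi_vv(-3)=-360, psi_vv(-1)=216, psi_vv(2)=-540.
Saddle points occur where the two diagonal entries have opposite signs: (-1, -1), (1, -3), (1, 2). Count: 3.

3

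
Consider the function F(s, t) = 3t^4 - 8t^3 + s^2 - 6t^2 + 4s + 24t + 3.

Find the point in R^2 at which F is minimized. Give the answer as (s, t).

F(s,t) separates as P(s) + Q(t) + 3, so its minimum is min P + min Q + 3.
P'(s) = 2s + 4 vanishes at s ∈ {-2}; Q'(t) = 12(t - 2)(t - 1)(t + 1) vanishes at t ∈ {-1, 1, 2}.
Local minima of P (where P''>0): P(-2)=-4. Local minima of Q: Q(-1)=-19, Q(2)=8.
So the global minimum of F is P(-2) + Q(-1) + 3 = -4 − 19 + 3 = -20, attained at (-2, -1).

(-2, -1)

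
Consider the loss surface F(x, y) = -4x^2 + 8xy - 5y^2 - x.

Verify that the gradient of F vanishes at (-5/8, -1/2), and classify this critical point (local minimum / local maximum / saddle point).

local maximum

∇F = (-8x + 8y - 1, 8x - 10y); substituting (-5/8, -1/2) gives ∇F = (0, 0), so (-5/8, -1/2) is indeed a critical point.
The Hessian of F is constant: H = [[-8, 8], [8, -10]].
det(H) = (-8)·(-10) − 8² = 16.
det(H) > 0 and tr(H) = -18 < 0, so H is negative definite and the point is a local maximum.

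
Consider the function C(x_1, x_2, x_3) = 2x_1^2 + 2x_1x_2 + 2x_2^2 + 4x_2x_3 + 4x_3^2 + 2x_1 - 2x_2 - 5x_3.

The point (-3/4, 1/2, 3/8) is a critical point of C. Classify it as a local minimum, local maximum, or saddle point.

local minimum

The Hessian is constant: H = [[4, 2, 0], [2, 4, 4], [0, 4, 8]].
Leading principal minors: Δ₁ = 4, Δ₂ = 12, Δ₃ = 32.
All leading minors are positive, so H is positive definite: a local minimum.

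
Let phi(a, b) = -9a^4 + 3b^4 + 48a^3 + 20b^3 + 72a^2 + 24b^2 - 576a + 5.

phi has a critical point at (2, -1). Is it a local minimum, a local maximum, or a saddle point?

The mixed partial ∂²phi/∂a∂b is 0, so the Hessian at any point is diag(phi_aa, phi_bb) = diag(36(-3a^2 + 8a + 4), 12(3b^2 + 10b + 4)).
At (2, -1): H = diag(288, -36).
The eigenvalues have opposite signs, so H is indefinite: a saddle point.

saddle point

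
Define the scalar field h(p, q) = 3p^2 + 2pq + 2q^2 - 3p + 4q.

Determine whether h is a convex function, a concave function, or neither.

h is quadratic, so its Hessian is the constant matrix H = [[6, 2], [2, 4]].
det(H) = 20, tr(H) = 10.
det(H) > 0 and tr(H) > 0, so H is positive definite everywhere: convex.

convex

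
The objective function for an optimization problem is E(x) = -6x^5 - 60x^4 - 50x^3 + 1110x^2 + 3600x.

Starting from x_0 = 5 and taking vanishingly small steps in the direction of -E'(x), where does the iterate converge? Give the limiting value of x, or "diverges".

E'(x) = -30(x - 3)(x + 2)(x + 4)(x + 5), so E'(5) = -37800.
Gradient descent moves in the -E' direction, i.e. x is increasing.
There is no critical point above x=5, and E' keeps the same sign, so the iterate runs off to +∞.

diverges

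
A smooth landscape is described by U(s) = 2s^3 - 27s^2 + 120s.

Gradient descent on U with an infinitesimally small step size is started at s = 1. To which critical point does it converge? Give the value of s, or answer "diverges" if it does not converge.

U'(s) = 6(s - 5)(s - 4), so U'(1) = 72.
Gradient descent moves in the -U' direction, i.e. s is decreasing.
There is no critical point below s=1, and U' keeps the same sign, so the iterate runs off to −∞.

diverges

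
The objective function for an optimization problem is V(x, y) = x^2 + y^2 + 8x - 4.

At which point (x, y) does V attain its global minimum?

(-4, 0)

V(x,y) separates as P(x) + Q(y) − 4, so its minimum is min P + min Q − 4.
P'(x) = 2x + 8 vanishes at x ∈ {-4}; Q'(y) = 2y vanishes at y ∈ {0}.
Local minima of P (where P''>0): P(-4)=-16. Local minima of Q: Q(0)=0.
So the global minimum of V is P(-4) + Q(0) − 4 = -16 + 0 − 4 = -20, attained at (-4, 0).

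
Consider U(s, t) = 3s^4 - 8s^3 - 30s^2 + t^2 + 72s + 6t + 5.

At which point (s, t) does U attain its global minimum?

U(s,t) separates as P(s) + Q(t) + 5, so its minimum is min P + min Q + 5.
P'(s) = 12(s - 3)(s - 1)(s + 2) vanishes at s ∈ {-2, 1, 3}; Q'(t) = 2(t + 3) vanishes at t ∈ {-3}.
Local minima of P (where P''>0): P(-2)=-152, P(3)=-27. Local minima of Q: Q(-3)=-9.
So the global minimum of U is P(-2) + Q(-3) + 5 = -152 − 9 + 5 = -156, attained at (-2, -3).

(-2, -3)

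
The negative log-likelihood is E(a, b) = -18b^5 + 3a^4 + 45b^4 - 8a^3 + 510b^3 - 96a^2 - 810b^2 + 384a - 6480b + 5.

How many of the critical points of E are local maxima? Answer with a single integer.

E separates as a function of a plus a function of b, so ∇E=0 decouples.
∂E/∂a = 12(a - 4)(a - 2)(a + 4) = 0 at a ∈ {-4, 2, 4}; ∂E/∂b = -90(b - 4)(b - 3)(b + 2)(b + 3) = 0 at b ∈ {-3, -2, 3, 4}.
The Hessian is diagonal: diag(E_aa, E_bb). Second derivatives: E_aa(-4)=576, E_aa(2)=-144, E_aa(4)=192; E_bb(-3)=3780, E_bb(-2)=-2700, E_bb(3)=2700, E_bb(4)=-3780.
Local maxima occur where both diagonal entries negative: (2, -2), (2, 4). Count: 2.

2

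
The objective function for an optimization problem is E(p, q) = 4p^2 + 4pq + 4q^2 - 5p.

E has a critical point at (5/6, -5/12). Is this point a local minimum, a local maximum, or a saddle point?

local minimum

The Hessian of E is constant: H = [[8, 4], [4, 8]].
det(H) = 8·8 − 4² = 48.
det(H) > 0 and tr(H) = 16 > 0, so H is positive definite and the point is a local minimum.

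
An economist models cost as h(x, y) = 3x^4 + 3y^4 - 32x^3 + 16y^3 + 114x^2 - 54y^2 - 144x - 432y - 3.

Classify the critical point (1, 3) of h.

local minimum

The mixed partial ∂²h/∂x∂y is 0, so the Hessian at any point is diag(h_xx, h_yy) = diag(12(3x^2 - 16x + 19), 12(3y^2 + 8y - 9)).
At (1, 3): H = diag(72, 504).
Both eigenvalues are positive, so H is positive definite: a local minimum.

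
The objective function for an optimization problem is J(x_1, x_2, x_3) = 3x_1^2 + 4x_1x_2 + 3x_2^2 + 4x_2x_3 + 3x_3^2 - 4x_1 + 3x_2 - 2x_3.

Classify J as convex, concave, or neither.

J is quadratic, so its Hessian is the constant matrix H = [[6, 4, 0], [4, 6, 4], [0, 4, 6]].
Leading principal minors: 6, 20, 24.
All positive ⇒ H ≻ 0 ⇒ convex.

convex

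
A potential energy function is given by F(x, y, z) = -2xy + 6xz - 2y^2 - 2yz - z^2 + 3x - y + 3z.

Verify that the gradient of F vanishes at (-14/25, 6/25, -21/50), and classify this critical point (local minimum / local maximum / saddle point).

∇F = (-2y + 6z + 3, -2x - 4y - 2z - 1, 6x - 2y - 2z + 3); substituting (-14/25, 6/25, -21/50) gives ∇F = (0, 0, 0), so (-14/25, 6/25, -21/50) is indeed a critical point.
The Hessian is constant: H = [[0, -2, 6], [-2, -4, -2], [6, -2, -2]].
Leading principal minors: Δ₁ = 0, Δ₂ = -4, Δ₃ = 200.
The minors fit neither the all-positive nor the alternating-sign pattern, so H is indefinite: a saddle point.

saddle point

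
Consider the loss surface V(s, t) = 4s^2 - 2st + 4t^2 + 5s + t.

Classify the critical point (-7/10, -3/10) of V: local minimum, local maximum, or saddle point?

The Hessian of V is constant: H = [[8, -2], [-2, 8]].
det(H) = 8·8 − (-2)² = 60.
det(H) > 0 and tr(H) = 16 > 0, so H is positive definite and the point is a local minimum.

local minimum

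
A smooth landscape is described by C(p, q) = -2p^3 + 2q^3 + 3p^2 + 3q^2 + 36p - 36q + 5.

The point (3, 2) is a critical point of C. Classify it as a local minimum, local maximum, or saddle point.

The mixed partial ∂²C/∂p∂q is 0, so the Hessian at any point is diag(C_pp, C_qq) = diag(6(-2p + 1), 6(2q + 1)).
At (3, 2): H = diag(-30, 30).
The eigenvalues have opposite signs, so H is indefinite: a saddle point.

saddle point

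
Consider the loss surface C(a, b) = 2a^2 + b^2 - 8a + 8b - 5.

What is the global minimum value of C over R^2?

C(a,b) separates as P(a) + Q(b) − 5, so its minimum is min P + min Q − 5.
P'(a) = 4a - 8 vanishes at a ∈ {2}; Q'(b) = 2b + 8 vanishes at b ∈ {-4}.
Local minima of P (where P''>0): P(2)=-8. Local minima of Q: Q(-4)=-16.
So the global minimum of C is P(2) + Q(-4) − 5 = -8 − 16 − 5 = -29, attained at (2, -4).

-29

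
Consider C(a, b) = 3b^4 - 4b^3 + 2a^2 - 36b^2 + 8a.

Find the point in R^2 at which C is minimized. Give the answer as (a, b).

(-2, 3)

C(a,b) separates as P(a) + Q(b), so its minimum is min P + min Q.
P'(a) = 4a + 8 vanishes at a ∈ {-2}; Q'(b) = 12b(b - 3)(b + 2) vanishes at b ∈ {-2, 0, 3}.
Local minima of P (where P''>0): P(-2)=-8. Local minima of Q: Q(-2)=-64, Q(3)=-189.
So the global minimum of C is P(-2) + Q(3) = -8 − 189 = -197, attained at (-2, 3).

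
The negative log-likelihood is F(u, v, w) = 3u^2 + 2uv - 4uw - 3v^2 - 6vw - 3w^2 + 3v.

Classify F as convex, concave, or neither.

F is quadratic, so its Hessian is the constant matrix H = [[6, 2, -4], [2, -6, -6], [-4, -6, -6]].
Leading principal minors: 6, -40, 216.
Neither pattern holds ⇒ H is indefinite ⇒ neither convex nor concave.

neither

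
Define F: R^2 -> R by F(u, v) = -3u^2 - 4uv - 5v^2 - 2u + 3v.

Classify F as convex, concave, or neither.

concave

F is quadratic, so its Hessian is the constant matrix H = [[-6, -4], [-4, -10]].
det(H) = 44, tr(H) = -16.
det(H) > 0 and tr(H) < 0, so H is negative definite everywhere: concave.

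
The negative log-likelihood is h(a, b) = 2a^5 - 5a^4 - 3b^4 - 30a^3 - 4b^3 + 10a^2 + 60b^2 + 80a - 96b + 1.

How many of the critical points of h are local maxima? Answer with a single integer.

4

h separates as a function of a plus a function of b, so ∇h=0 decouples.
∂h/∂a = 10(a - 4)(a - 1)(a + 1)(a + 2) = 0 at a ∈ {-2, -1, 1, 4}; ∂h/∂b = -12(b - 2)(b - 1)(b + 4) = 0 at b ∈ {-4, 1, 2}.
The Hessian is diagonal: diag(h_aa, h_bb). Second derivatives: h_aa(-2)=-180, h_aa(-1)=100, h_aa(1)=-180, h_aa(4)=900; h_bb(-4)=-360, h_bb(1)=60, h_bb(2)=-72.
Local maxima occur where both diagonal entries negative: (-2, -4), (-2, 2), (1, -4), (1, 2). Count: 4.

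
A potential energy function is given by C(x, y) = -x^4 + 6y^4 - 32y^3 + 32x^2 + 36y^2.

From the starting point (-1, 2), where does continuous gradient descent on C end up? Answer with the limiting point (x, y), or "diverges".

(0, 3)

C is separable, so gradient descent decouples: x follows -∂C/∂x, y follows -∂C/∂y.
∂C/∂x = -4x(x - 4)(x + 4); at x=-1 this is -60, so x increases.
∂C/∂y = 24y(y - 3)(y - 1); at y=2 this is -48, so y increases.
x converges to its nearest critical value 0 (a local min of the x-part); y converges to 3. The iterate converges to (0, 3).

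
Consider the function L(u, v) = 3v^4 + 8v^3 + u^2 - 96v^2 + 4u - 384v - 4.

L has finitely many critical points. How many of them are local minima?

2

L separates as a function of u plus a function of v, so ∇L=0 decouples.
∂L/∂u = 2(u + 2) = 0 at u ∈ {-2}; ∂L/∂v = 12(v - 4)(v + 2)(v + 4) = 0 at v ∈ {-4, -2, 4}.
The Hessian is diagonal: diag(L_uu, L_vv). Second derivatives: L_uu(-2)=2; L_vv(-4)=192, L_vv(-2)=-144, L_vv(4)=576.
Local minima occur where both diagonal entries positive: (-2, -4), (-2, 4). Count: 2.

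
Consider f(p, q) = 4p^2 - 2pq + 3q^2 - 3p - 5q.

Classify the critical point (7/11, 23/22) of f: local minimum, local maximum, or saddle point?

The Hessian of f is constant: H = [[8, -2], [-2, 6]].
det(H) = 8·6 − (-2)² = 44.
det(H) > 0 and tr(H) = 14 > 0, so H is positive definite and the point is a local minimum.

local minimum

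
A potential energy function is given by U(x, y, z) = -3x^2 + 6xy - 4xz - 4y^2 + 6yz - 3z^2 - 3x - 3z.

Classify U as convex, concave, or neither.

U is quadratic, so its Hessian is the constant matrix H = [[-6, 6, -4], [6, -8, 6], [-4, 6, -6]].
Leading principal minors: -6, 12, -16.
Signs alternate −, +, − ⇒ H ≺ 0 ⇒ concave.

concave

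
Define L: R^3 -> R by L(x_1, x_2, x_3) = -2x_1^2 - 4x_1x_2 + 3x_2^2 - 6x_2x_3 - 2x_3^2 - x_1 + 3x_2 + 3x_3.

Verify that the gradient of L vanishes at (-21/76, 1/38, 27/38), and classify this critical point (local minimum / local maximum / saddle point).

∇L = (-4x_1 - 4x_2 - 1, -4x_1 + 6x_2 - 6x_3 + 3, -6x_2 - 4x_3 + 3); substituting (-21/76, 1/38, 27/38) gives ∇L = (0, 0, 0), so (-21/76, 1/38, 27/38) is indeed a critical point.
The Hessian is constant: H = [[-4, -4, 0], [-4, 6, -6], [0, -6, -4]].
Leading principal minors: Δ₁ = -4, Δ₂ = -40, Δ₃ = 304.
The minors fit neither the all-positive nor the alternating-sign pattern, so H is indefinite: a saddle point.

saddle point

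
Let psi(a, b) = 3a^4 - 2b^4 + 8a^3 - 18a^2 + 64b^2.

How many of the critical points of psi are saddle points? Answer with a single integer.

psi separates as a function of a plus a function of b, so ∇psi=0 decouples.
∂psi/∂a = 12a(a - 1)(a + 3) = 0 at a ∈ {-3, 0, 1}; ∂psi/∂b = -8b(b - 4)(b + 4) = 0 at b ∈ {-4, 0, 4}.
The Hessian is diagonal: diag(psi_aa, psi_bb). Second derivatives: psi_aa(-3)=144, psi_aa(0)=-36, psi_aa(1)=48; psi_bb(-4)=-256, psi_bb(0)=128, psi_bb(4)=-256.
Saddle points occur where the two diagonal entries have opposite signs: (-3, -4), (-3, 4), (0, 0), (1, -4), (1, 4). Count: 5.

5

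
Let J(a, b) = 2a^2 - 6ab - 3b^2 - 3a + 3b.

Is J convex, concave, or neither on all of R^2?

neither

J is quadratic, so its Hessian is the constant matrix H = [[4, -6], [-6, -6]].
det(H) = -60, tr(H) = -2.
det(H) < 0, so H is indefinite: neither convex nor concave.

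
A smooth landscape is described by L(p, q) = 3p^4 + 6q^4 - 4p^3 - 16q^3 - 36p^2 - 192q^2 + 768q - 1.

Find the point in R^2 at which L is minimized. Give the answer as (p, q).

(3, -4)

L(p,q) separates as A(p) + B(q) − 1, so its minimum is min A + min B − 1.
A'(p) = 12p(p - 3)(p + 2) vanishes at p ∈ {-2, 0, 3}; B'(q) = 24(q - 4)(q - 2)(q + 4) vanishes at q ∈ {-4, 2, 4}.
Local minima of A (where A''>0): A(-2)=-64, A(3)=-189. Local minima of B: B(-4)=-3584, B(4)=512.
So the global minimum of L is A(3) + B(-4) − 1 = -189 − 3584 − 1 = -3774, attained at (3, -4).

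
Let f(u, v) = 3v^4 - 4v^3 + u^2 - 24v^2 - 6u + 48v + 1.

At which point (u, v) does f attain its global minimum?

f(u,v) separates as P(u) + Q(v) + 1, so its minimum is min P + min Q + 1.
P'(u) = 2u - 6 vanishes at u ∈ {3}; Q'(v) = 12(v - 2)(v - 1)(v + 2) vanishes at v ∈ {-2, 1, 2}.
Local minima of P (where P''>0): P(3)=-9. Local minima of Q: Q(-2)=-112, Q(2)=16.
So the global minimum of f is P(3) + Q(-2) + 1 = -9 − 112 + 1 = -120, attained at (3, -2).

(3, -2)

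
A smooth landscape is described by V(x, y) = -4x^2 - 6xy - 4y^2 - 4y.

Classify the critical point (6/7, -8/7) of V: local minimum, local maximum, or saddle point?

local maximum

The Hessian of V is constant: H = [[-8, -6], [-6, -8]].
det(H) = (-8)·(-8) − (-6)² = 28.
det(H) > 0 and tr(H) = -16 < 0, so H is negative definite and the point is a local maximum.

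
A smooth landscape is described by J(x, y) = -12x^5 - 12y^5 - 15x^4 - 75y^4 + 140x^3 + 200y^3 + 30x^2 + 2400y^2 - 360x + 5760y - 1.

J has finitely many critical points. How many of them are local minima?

J separates as a function of x plus a function of y, so ∇J=0 decouples.
∂J/∂x = -60(x - 2)(x - 1)(x + 1)(x + 3) = 0 at x ∈ {-3, -1, 1, 2}; ∂J/∂y = -60(y - 4)(y + 2)(y + 3)(y + 4) = 0 at y ∈ {-4, -3, -2, 4}.
The Hessian is diagonal: diag(J_xx, J_yy). Second derivatives: J_xx(-3)=2400, J_xx(-1)=-720, J_xx(1)=480, J_xx(2)=-900; J_yy(-4)=960, J_yy(-3)=-420, J_yy(-2)=720, J_yy(4)=-20160.
Local minima occur where both diagonal entries positive: (-3, -4), (-3, -2), (1, -4), (1, -2). Count: 4.

4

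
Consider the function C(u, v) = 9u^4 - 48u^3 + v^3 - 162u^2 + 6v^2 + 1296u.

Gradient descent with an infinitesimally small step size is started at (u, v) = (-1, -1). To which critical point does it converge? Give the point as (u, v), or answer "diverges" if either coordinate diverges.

(-3, 0)

C is separable, so gradient descent decouples: u follows -∂C/∂u, v follows -∂C/∂v.
∂C/∂u = 36(u - 4)(u - 3)(u + 3); at u=-1 this is 1440, so u decreases.
∂C/∂v = 3v(v + 4); at v=-1 this is -9, so v increases.
u converges to its nearest critical value -3 (a local min of the u-part); v converges to 0. The iterate converges to (-3, 0).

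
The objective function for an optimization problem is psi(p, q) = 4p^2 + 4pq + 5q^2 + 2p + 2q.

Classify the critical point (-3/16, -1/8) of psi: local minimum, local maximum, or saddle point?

local minimum

The Hessian of psi is constant: H = [[8, 4], [4, 10]].
det(H) = 8·10 − 4² = 64.
det(H) > 0 and tr(H) = 18 > 0, so H is positive definite and the point is a local minimum.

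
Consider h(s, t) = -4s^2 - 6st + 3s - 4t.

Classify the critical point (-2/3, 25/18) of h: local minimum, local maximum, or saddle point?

The Hessian of h is constant: H = [[-8, -6], [-6, 0]].
det(H) = (-8)·0 − (-6)² = -36.
Since det(H) < 0, H is indefinite and the critical point is a saddle point.

saddle point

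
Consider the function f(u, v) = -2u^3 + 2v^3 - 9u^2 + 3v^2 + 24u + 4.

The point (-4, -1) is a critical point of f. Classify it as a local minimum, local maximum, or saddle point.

The mixed partial ∂²f/∂u∂v is 0, so the Hessian at any point is diag(f_uu, f_vv) = diag(-6(2u + 3), 6(2v + 1)).
At (-4, -1): H = diag(30, -6).
The eigenvalues have opposite signs, so H is indefinite: a saddle point.

saddle point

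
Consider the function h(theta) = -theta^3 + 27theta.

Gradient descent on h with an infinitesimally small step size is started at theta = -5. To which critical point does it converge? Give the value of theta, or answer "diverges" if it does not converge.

-3

h'(theta) = -3(theta - 3)(theta + 3), so h'(-5) = -48.
Gradient descent moves in the -h' direction, i.e. theta is increasing.
The nearest critical point in that direction is theta = -3, where h'' = 18 > 0 (a local minimum). The iterate converges there.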